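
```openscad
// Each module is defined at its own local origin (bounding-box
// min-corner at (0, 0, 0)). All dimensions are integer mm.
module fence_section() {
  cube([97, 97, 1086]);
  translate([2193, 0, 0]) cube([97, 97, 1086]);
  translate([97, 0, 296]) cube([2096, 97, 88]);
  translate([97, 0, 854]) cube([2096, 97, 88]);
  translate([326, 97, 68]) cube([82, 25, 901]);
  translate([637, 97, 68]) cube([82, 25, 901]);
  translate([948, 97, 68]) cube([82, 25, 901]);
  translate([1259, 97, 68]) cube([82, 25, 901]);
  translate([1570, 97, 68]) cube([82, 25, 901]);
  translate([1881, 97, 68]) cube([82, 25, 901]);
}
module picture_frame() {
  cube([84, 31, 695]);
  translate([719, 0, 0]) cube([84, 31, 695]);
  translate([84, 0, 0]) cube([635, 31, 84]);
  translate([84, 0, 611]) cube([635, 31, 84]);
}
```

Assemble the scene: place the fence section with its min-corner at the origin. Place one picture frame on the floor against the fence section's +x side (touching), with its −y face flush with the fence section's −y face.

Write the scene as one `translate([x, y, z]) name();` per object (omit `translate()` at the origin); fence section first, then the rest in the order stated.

fence_section();
translate([2290, 0, 0]) picture_frame();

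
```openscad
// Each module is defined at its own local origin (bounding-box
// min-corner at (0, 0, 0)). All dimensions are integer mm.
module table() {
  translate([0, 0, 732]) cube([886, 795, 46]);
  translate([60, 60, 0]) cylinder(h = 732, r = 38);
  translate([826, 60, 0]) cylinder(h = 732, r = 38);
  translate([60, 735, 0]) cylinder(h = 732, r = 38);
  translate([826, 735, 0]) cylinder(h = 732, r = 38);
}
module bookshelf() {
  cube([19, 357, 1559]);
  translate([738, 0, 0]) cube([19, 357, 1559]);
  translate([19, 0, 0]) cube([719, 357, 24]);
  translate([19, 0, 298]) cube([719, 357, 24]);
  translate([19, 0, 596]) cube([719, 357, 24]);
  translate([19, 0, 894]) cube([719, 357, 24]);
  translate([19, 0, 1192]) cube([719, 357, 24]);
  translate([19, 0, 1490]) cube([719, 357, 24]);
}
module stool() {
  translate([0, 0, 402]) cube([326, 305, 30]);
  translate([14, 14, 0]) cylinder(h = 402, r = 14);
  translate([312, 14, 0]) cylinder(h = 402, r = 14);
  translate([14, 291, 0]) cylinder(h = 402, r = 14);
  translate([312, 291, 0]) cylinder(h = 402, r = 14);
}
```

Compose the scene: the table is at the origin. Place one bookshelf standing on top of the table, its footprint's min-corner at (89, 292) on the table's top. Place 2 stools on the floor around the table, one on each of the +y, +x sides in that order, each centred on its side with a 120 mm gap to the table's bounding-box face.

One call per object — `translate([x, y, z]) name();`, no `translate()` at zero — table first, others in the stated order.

table();
translate([89, 292, 778]) bookshelf();
translate([280, 915, 0]) stool();
translate([1006, 245, 0]) stool();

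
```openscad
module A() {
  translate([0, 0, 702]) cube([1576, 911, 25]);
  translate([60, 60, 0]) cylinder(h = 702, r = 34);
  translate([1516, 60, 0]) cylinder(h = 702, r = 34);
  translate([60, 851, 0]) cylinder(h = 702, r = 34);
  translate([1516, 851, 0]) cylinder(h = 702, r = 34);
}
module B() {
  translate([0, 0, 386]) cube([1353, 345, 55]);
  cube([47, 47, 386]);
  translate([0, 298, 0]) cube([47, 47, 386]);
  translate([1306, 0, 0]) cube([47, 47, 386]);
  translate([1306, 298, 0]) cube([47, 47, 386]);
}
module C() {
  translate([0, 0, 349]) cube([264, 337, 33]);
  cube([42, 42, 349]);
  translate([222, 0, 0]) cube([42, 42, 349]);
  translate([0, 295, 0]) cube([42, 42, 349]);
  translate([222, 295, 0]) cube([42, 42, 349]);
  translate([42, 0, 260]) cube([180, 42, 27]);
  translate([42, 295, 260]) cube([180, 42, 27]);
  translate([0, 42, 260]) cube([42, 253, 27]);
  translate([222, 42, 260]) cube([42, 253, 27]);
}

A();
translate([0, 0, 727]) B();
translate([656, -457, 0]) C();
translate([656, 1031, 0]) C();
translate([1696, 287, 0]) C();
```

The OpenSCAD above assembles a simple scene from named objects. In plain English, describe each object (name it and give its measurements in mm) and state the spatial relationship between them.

A is a table: top 1576 mm (x) × 911 mm (y), 25 mm thick, upper face at z = 727 mm, on four round legs of 68 mm diameter, each leg's bounding box inset 26 mm from the nearest pair of top edges, running from z = 0 to the bottom of the top.

B is a long wooden bench with a 1353 mm (x) × 345 mm (y) seat, 55 mm thick, its top surface 441 mm above the floor. Four 47 mm square legs at the seat corners, flush with the edges, run from z = 0 to the seat underside.

C is a four-legged stool. The seat is a 264×337×33 mm slab whose top surface is at z = 382 mm; four square legs, each 42×42 mm in cross-section, run from the floor (z = 0) to the underside of the seat, each flush with a corner of the seat. Four stretchers, 42 mm wide and 27 mm tall, connect adjacent legs with their undersides at z = 260 mm, each running between the inner faces of the legs it joins and aligned with the legs' outer faces on the other axis.

The bench is on top of the table. Three stools sit around the table at the −y, +y, +x sides.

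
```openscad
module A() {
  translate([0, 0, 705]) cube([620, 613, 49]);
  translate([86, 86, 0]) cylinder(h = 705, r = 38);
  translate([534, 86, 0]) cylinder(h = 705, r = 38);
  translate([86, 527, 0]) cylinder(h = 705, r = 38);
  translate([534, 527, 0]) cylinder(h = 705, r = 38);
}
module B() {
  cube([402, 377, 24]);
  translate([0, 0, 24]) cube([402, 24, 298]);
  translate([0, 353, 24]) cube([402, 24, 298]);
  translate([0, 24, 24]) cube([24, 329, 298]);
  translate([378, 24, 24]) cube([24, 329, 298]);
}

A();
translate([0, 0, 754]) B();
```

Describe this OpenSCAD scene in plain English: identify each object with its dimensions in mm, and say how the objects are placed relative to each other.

A is a table with a 620×613 mm rectangular top, 49 mm thick, top surface at z = 754 mm, supported by four round legs of 76 mm diameter, each leg's bounding box inset 48 mm from the nearest pair of top edges, running from the floor.

B is an open-topped rectangular box: outside dimensions 402×377×322 mm, with a uniform wall and base thickness of 24 mm. The base is a full 402×377 slab on the floor; four walls sit on top of the base. The front and back walls (the −y and +y sides) span the full width; the two side walls fit between them.

The open box is on top of the table.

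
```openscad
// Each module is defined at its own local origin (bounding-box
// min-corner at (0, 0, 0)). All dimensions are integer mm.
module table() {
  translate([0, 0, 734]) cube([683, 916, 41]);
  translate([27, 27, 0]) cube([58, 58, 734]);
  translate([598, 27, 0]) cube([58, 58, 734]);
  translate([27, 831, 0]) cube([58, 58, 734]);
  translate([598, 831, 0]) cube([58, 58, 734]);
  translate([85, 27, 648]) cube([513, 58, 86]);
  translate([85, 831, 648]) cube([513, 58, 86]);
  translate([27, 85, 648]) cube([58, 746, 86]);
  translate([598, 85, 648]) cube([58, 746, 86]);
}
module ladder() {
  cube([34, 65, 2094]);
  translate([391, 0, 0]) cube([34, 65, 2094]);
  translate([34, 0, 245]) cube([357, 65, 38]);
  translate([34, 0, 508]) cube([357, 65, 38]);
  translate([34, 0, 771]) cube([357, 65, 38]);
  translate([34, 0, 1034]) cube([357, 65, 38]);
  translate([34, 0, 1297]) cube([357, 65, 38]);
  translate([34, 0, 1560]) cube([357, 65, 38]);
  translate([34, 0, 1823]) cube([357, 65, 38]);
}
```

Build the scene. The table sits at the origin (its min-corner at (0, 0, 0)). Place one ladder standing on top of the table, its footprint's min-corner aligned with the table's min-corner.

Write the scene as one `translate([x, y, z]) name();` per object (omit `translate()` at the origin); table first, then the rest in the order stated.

table();
translate([0, 0, 775]) ladder();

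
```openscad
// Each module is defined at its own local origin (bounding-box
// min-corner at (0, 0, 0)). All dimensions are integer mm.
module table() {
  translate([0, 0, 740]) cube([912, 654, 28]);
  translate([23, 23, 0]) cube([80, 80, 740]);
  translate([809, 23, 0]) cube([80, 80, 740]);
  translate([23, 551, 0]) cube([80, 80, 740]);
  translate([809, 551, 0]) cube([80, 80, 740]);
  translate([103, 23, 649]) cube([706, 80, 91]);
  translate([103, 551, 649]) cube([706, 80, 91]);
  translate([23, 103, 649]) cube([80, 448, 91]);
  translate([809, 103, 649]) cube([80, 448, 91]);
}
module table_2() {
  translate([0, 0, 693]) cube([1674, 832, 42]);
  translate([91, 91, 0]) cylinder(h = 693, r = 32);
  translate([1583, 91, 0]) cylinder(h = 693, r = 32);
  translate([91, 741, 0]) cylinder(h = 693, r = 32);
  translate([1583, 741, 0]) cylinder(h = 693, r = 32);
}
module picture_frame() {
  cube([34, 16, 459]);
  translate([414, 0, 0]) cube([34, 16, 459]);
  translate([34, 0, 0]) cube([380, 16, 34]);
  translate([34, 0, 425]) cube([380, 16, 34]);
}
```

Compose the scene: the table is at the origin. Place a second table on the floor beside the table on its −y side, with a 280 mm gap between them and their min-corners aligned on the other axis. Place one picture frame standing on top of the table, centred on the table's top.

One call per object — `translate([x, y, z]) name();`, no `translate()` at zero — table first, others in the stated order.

table();
translate([0, -1112, 0]) table_2();
translate([232, 319, 768]) picture_frame();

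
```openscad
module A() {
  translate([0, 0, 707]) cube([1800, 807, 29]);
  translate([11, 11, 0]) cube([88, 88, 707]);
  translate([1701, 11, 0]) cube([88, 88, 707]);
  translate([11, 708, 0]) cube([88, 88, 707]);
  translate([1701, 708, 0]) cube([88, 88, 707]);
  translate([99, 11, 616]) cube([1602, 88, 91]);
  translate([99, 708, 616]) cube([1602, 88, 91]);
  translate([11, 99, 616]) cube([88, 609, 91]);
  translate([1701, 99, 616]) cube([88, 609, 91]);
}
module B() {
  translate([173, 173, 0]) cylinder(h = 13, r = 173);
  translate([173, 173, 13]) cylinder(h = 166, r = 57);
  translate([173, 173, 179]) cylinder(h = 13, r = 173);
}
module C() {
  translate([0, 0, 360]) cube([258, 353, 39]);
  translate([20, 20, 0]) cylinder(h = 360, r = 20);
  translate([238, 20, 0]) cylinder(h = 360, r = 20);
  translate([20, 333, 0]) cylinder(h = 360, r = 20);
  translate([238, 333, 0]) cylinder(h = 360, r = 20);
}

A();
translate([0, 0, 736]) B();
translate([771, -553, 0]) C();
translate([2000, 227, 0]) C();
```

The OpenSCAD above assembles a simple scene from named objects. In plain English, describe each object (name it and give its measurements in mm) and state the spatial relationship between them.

A is a table with a 1800×807 mm rectangular top, 29 mm thick, top surface at z = 736 mm, supported by four 88×88 mm square legs, each inset 11 mm from the nearest pair of top edges, running from the floor. Four apron rails, 88 mm thick and 91 mm tall, run between adjacent legs with their top edges flush with the underside of the top and their outer faces flush with the legs' outer faces.

B is a spool: two coaxial disc flanges of radius 173 mm and thickness 13 mm, joined by a core cylinder of radius 57 mm and height 166 mm. The lower flange rests on z = 0 and the three cylinders share a vertical axis.

C is a four-legged stool. The seat is 258×353 mm, 39 mm thick, top at z = 399 mm. It stands on four round legs, each 40 mm in diameter, from z = 0 to the seat underside, each leg's axis is inset half a diameter from the nearest pair of seat edges (so the leg's bounding box is flush with the corner).

The spool is on top of the table. Two stools sit around the table at the −y, +x sides.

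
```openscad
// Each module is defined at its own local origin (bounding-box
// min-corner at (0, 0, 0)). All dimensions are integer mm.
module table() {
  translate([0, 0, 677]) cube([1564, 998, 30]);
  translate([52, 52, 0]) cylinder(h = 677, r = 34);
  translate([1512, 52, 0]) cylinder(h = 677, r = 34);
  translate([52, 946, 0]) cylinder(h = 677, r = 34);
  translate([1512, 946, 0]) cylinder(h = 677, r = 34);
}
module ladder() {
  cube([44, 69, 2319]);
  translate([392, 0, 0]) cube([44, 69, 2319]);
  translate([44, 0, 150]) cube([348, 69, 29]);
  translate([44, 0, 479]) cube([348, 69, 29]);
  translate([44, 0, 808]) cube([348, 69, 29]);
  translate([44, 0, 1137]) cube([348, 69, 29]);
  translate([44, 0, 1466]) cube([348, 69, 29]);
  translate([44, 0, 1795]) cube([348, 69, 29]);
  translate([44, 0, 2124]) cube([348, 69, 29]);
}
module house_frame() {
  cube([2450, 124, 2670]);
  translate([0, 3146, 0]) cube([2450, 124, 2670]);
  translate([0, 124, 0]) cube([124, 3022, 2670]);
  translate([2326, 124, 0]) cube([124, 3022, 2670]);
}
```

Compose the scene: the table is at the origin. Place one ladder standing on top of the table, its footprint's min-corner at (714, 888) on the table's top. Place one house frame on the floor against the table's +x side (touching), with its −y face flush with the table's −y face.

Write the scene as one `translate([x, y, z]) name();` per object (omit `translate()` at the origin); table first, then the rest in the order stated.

table();
translate([714, 888, 707]) ladder();
translate([1564, 0, 0]) house_frame();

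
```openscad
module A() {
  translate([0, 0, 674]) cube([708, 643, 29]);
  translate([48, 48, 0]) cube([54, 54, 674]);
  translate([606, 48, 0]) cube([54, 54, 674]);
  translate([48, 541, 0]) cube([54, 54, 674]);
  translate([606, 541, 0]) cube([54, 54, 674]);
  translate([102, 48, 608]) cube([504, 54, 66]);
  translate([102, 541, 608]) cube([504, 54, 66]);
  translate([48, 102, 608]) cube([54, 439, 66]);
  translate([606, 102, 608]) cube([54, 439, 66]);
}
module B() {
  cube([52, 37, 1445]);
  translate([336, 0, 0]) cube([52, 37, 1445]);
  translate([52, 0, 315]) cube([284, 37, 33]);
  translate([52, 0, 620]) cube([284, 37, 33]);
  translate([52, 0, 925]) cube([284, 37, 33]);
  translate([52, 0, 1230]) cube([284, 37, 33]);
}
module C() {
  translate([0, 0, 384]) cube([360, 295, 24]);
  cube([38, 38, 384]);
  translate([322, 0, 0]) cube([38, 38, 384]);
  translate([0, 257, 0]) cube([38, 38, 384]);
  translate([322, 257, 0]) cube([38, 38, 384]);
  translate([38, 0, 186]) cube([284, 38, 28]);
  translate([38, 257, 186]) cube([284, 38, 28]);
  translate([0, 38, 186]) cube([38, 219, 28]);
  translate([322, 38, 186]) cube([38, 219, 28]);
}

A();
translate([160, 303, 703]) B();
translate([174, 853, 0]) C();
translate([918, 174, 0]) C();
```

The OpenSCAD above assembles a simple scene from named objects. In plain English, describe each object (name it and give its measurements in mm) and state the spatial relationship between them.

A is a table with a 708×643 mm rectangular top, 29 mm thick, top surface at z = 703 mm, supported by four 54×54 mm square legs, each inset 48 mm from the nearest pair of top edges, running from the floor. Four apron rails, 54 mm thick and 66 mm tall, run between adjacent legs with their top edges flush with the underside of the top and their outer faces flush with the legs' outer faces.

B is a straight ladder. Two 52×37 mm vertical rails, 1445 mm tall, stand 388 mm apart (outside-to-outside) with their front faces coplanar on the −y side. 4 rungs, each 37 mm deep and 33 mm tall, span between the inner faces of the rails, front faces flush with the rails. The lowest rung's underside is at z = 315 mm and rungs are spaced 305 mm apart (underside to underside).

C is a four-legged stool. The seat is a 360×295×24 mm slab whose top surface is at z = 408 mm; four square legs, each 38×38 mm in cross-section, run from the floor (z = 0) to the underside of the seat, each flush with a corner of the seat. Four stretchers, 38 mm wide and 28 mm tall, connect adjacent legs with their undersides at z = 186 mm, each running between the inner faces of the legs it joins and aligned with the legs' outer faces on the other axis.

The ladder is on top of the table, centred. Two stools sit around the table at the +y, +x sides.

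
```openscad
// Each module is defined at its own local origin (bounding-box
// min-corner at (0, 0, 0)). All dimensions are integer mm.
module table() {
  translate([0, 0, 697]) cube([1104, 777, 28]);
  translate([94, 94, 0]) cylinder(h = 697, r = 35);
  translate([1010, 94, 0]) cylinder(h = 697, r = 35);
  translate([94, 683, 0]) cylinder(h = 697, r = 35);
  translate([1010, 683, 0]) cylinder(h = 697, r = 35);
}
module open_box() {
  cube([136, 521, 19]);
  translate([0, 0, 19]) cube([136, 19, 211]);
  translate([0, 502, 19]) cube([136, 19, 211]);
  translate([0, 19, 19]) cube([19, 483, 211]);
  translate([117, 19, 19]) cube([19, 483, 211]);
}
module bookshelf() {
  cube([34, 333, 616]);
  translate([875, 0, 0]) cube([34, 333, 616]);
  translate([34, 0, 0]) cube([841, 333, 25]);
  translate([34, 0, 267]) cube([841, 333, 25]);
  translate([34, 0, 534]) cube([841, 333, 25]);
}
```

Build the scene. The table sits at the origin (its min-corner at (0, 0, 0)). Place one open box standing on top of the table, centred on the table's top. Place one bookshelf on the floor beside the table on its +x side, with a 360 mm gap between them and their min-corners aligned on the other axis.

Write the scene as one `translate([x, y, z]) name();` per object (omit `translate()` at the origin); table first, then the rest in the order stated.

table();
translate([484, 128, 725]) open_box();
translate([1464, 0, 0]) bookshelf();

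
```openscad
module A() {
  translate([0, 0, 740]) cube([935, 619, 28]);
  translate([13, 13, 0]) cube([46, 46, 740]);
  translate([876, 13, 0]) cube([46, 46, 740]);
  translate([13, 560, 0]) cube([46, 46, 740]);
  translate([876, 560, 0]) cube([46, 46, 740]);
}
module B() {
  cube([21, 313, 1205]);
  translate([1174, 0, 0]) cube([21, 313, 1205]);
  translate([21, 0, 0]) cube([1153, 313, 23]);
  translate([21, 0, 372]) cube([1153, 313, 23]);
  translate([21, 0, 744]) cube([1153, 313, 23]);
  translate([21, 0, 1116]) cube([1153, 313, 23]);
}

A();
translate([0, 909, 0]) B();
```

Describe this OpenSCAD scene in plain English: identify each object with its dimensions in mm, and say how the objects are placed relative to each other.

A is a rectangular dining table. The top is 935×619×28 mm with its upper surface at z = 768 mm. It stands on four 46×46 mm square legs, each inset 13 mm from the nearest pair of top edges, running from the floor to the underside of the top.

B is an open bookshelf. Two side panels, each 21 mm thick, 313 mm deep and 1205 mm tall, stand 1195 mm apart (outside-to-outside). Between them sit 4 shelves, each 23 mm thick and 313 mm deep, spanning the full gap between the sides. The bottom shelf rests on the floor (its underside at z = 0) and the clear gap between one shelf's top and the next shelf's underside is 349 mm.

The bookshelf is on the floor beside the table on its +y side.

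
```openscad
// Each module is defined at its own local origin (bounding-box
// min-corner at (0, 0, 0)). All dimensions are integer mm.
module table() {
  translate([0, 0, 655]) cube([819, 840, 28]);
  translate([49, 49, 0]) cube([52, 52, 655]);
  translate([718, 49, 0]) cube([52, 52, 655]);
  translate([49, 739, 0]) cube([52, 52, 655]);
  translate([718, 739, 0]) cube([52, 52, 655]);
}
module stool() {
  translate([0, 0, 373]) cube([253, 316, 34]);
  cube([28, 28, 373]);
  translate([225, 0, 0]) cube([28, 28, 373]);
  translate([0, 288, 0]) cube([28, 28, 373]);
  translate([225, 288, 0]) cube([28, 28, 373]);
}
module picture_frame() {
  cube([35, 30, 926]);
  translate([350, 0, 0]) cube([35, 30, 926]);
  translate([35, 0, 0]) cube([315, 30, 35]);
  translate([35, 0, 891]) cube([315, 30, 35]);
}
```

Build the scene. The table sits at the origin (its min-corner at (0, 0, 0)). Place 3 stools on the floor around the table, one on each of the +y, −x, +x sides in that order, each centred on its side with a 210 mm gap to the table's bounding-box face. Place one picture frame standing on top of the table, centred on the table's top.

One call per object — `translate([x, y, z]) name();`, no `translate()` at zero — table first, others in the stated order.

table();
translate([283, 1050, 0]) stool();
translate([-463, 262, 0]) stool();
translate([1029, 262, 0]) stool();
translate([217, 405, 683]) picture_frame();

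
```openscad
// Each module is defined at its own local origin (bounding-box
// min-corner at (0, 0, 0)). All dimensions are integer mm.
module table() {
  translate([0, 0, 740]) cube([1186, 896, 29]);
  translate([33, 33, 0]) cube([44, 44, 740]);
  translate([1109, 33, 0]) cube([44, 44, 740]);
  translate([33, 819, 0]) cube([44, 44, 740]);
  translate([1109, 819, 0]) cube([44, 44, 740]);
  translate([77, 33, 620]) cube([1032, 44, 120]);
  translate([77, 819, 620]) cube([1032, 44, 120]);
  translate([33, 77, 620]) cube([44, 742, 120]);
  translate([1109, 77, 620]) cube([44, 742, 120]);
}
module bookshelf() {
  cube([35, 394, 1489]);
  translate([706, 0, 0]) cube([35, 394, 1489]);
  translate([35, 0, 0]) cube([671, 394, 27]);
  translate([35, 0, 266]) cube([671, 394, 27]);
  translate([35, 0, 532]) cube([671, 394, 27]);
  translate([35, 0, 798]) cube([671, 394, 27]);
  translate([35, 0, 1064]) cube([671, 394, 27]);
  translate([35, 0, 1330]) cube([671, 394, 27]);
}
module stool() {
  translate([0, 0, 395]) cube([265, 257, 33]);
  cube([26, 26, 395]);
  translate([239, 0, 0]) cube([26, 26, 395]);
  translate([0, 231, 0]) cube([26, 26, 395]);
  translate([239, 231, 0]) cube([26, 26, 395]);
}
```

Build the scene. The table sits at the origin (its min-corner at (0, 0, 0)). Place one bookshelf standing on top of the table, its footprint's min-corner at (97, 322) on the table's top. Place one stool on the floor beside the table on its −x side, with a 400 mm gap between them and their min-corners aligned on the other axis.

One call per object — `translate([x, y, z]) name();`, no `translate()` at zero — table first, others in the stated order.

table();
translate([97, 322, 769]) bookshelf();
translate([-665, 0, 0]) stool();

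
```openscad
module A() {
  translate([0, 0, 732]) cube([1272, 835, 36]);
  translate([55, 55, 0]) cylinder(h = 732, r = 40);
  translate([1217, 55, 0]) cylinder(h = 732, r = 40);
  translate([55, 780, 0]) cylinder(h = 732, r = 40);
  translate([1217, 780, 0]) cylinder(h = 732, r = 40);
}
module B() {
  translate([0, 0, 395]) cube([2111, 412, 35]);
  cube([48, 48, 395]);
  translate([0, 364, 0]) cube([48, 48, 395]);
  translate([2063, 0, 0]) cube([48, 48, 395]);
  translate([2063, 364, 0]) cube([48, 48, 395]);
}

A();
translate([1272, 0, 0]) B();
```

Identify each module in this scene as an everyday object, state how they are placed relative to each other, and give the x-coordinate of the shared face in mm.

The table's +x face and the bench's −x face are both at x = 1272 mm.

A is a table. B is a bench. The bench is against the table's +x side, with their −y faces flush. The x-coordinate of the shared face is 1272 mm.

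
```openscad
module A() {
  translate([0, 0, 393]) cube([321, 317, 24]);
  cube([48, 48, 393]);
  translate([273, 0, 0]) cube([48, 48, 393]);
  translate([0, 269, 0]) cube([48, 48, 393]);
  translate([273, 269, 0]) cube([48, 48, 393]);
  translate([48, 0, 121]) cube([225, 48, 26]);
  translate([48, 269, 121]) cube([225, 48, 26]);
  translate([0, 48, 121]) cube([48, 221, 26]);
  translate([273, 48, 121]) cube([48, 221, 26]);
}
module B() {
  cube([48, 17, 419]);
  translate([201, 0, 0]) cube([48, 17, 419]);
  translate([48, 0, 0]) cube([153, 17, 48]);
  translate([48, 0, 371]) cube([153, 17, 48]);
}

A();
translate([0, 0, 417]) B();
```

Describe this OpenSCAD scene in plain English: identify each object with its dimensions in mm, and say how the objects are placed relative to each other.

A is a simple wooden stool: a rectangular seat 321 mm (x) by 317 mm (y), 24 mm thick, top face at z = 417 mm, on four square legs, each 48×48 mm in cross-section. The legs rest on z = 0, each flush with a corner of the seat. Four stretchers, 48 mm wide and 26 mm tall, connect adjacent legs with their undersides at z = 121 mm, each running between the inner faces of the legs it joins and aligned with the legs' outer faces on the other axis.

B is a rectangular picture frame lying in the x–z plane (depth along y). The opening is 153 mm wide (x) by 323 mm tall (z), surrounded by a border 48 mm wide on all four sides. The frame is 17 mm deep and is made of two full-height vertical stiles with two horizontal rails fitted between them.

The picture frame is on top of the stool.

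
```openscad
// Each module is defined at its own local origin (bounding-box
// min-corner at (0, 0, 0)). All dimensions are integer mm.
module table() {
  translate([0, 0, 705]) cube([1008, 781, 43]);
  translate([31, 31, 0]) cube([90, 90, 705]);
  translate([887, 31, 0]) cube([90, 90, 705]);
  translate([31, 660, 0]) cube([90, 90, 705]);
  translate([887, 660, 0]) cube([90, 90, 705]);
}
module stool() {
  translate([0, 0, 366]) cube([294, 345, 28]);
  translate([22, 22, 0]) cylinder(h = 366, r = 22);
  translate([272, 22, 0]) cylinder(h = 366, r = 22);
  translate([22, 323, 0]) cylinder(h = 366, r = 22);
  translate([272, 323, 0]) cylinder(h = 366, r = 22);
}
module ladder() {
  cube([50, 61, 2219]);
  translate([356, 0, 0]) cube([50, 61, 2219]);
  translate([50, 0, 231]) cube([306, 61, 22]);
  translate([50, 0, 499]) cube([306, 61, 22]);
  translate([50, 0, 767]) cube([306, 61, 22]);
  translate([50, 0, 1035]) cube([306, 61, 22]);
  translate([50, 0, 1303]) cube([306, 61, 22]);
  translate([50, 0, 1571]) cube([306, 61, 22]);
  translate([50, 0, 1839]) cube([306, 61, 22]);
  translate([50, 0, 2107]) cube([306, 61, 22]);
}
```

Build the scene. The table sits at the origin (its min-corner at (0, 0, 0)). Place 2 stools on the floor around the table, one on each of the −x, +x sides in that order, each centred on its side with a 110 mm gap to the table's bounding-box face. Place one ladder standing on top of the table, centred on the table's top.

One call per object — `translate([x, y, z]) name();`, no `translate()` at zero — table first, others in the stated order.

table();
translate([-404, 218, 0]) stool();
translate([1118, 218, 0]) stool();
translate([301, 360, 748]) ladder();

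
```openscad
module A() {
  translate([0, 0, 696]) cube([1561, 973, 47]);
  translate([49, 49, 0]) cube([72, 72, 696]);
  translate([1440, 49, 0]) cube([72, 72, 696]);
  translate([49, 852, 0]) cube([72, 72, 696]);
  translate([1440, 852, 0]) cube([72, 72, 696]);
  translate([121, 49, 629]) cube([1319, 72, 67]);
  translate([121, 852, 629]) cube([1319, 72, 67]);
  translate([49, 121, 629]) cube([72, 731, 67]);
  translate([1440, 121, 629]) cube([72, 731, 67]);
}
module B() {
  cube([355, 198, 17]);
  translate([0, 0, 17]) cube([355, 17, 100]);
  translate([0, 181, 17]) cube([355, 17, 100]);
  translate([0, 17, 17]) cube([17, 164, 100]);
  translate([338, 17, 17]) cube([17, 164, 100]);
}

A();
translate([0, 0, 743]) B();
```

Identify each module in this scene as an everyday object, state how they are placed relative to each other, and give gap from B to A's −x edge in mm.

The open box's min-x is at 0; the table's min-x is 0; gap = 0 mm.

A is a table. B is an open box. The open box is on top of the table. The gap from the open box to the table's −x edge is 0 mm.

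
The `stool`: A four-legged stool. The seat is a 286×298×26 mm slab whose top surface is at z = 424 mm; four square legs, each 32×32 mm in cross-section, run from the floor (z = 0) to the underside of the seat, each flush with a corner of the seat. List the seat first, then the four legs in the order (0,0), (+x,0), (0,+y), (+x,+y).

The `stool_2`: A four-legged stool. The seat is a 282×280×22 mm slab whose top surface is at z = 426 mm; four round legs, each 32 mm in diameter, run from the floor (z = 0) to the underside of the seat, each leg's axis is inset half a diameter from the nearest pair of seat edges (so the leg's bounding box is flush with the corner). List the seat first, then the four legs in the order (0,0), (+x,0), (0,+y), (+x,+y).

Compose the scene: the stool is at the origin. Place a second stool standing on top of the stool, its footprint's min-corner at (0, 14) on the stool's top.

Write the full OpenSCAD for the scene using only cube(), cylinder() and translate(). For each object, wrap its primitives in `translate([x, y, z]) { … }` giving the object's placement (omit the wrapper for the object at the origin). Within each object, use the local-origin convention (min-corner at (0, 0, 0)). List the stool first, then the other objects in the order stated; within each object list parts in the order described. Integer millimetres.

translate([0, 0, 398]) cube([286, 298, 26]);
cube([32, 32, 398]);
translate([254, 0, 0]) cube([32, 32, 398]);
translate([0, 266, 0]) cube([32, 32, 398]);
translate([254, 266, 0]) cube([32, 32, 398]);
translate([0, 14, 424]) {
  translate([0, 0, 404]) cube([282, 280, 22]);
  translate([16, 16, 0]) cylinder(h = 404, r = 16);
  translate([266, 16, 0]) cylinder(h = 404, r = 16);
  translate([16, 264, 0]) cylinder(h = 404, r = 16);
  translate([266, 264, 0]) cylinder(h = 404, r = 16);
}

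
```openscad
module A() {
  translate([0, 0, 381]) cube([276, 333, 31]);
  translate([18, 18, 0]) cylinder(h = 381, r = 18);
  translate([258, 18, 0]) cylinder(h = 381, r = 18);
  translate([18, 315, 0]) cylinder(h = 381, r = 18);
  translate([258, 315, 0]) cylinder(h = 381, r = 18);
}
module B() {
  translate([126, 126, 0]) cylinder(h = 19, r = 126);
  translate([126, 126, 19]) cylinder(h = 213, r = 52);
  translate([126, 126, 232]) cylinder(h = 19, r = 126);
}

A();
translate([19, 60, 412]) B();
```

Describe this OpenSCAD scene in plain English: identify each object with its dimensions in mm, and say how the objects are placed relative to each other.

A is a four-legged stool. The seat is 276×333 mm, 31 mm thick, top at z = 412 mm. It stands on four round legs, each 36 mm in diameter, from z = 0 to the seat underside, each leg's axis is inset half a diameter from the nearest pair of seat edges (so the leg's bounding box is flush with the corner).

B is a spool: two coaxial disc flanges of radius 126 mm and thickness 19 mm, joined by a core cylinder of radius 52 mm and height 213 mm. The lower flange rests on z = 0 and the three cylinders share a vertical axis.

The spool is on top of the stool.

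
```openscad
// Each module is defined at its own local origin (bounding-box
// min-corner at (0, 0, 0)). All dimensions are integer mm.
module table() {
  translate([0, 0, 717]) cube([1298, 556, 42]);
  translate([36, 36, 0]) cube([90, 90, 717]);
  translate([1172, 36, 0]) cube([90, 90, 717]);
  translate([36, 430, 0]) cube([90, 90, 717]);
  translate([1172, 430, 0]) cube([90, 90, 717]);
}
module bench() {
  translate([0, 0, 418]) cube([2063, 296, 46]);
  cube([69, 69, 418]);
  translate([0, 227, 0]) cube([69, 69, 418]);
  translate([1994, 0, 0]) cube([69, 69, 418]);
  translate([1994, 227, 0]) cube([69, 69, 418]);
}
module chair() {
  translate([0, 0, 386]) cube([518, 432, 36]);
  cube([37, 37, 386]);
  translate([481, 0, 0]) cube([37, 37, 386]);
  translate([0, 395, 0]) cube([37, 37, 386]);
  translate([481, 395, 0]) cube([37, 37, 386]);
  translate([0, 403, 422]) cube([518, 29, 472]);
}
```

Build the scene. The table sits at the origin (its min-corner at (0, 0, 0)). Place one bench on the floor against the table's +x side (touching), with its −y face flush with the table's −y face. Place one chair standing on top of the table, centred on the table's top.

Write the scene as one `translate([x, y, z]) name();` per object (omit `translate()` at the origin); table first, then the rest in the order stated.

table();
translate([1298, 0, 0]) bench();
translate([390, 62, 759]) chair();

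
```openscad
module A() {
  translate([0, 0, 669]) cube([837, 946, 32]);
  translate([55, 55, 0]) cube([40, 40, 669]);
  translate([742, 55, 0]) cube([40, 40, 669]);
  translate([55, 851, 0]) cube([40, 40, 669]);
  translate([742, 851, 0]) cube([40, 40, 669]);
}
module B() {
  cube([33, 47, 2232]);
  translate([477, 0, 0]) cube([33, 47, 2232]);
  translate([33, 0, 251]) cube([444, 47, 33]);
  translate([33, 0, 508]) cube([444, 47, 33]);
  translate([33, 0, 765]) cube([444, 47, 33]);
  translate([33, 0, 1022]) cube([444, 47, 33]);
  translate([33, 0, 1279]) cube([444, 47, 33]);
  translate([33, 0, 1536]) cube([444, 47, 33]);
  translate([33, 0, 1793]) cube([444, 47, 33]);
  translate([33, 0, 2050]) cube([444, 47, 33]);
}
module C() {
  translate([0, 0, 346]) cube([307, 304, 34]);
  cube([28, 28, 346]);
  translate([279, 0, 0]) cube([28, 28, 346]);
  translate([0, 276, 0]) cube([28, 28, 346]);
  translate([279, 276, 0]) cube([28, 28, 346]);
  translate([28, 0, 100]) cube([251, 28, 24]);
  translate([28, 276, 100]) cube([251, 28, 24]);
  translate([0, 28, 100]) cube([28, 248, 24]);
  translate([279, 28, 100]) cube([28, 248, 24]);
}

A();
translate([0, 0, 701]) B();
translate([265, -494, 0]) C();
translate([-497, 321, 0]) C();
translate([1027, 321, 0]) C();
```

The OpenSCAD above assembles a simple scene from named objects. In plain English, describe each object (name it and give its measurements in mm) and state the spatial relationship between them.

A is a table with a 837×946 mm rectangular top, 32 mm thick, top surface at z = 701 mm, supported by four 40×40 mm square legs, each inset 55 mm from the nearest pair of top edges, running from the floor.

B is a wooden ladder with two side rails of 33×47 mm section and 2232 mm height, set 510 mm apart overall. Between them run 8 rectangular rungs (47 mm deep, 33 mm thick), front faces flush with the rails' −y face. The bottom of the first rung is 251 mm above the floor and each subsequent rung is 257 mm higher than the one below.

C is a simple wooden stool: a rectangular seat 307 mm (x) by 304 mm (y), 34 mm thick, top face at z = 380 mm, on four square legs, each 28×28 mm in cross-section. The legs rest on z = 0, each flush with a corner of the seat. Four stretchers, 28 mm wide and 24 mm tall, connect adjacent legs with their undersides at z = 100 mm, each running between the inner faces of the legs it joins and aligned with the legs' outer faces on the other axis.

The ladder is on top of the table. Three stools sit around the table at the −y, −x, +x sides.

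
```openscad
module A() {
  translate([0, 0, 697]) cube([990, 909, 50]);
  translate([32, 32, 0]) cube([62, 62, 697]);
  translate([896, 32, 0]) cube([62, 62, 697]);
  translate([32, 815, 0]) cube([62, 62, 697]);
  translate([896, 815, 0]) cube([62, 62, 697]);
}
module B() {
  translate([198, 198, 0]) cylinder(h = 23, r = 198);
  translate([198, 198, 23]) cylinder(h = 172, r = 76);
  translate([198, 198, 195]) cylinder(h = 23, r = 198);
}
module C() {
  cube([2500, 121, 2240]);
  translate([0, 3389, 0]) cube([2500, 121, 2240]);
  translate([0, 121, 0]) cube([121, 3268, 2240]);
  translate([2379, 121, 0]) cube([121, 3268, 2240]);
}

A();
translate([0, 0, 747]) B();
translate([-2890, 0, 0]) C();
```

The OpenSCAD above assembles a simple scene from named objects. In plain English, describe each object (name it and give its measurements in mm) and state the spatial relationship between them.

A is a table: top 990 mm (x) × 909 mm (y), 50 mm thick, upper face at z = 747 mm, on four 62×62 mm square legs, each inset 32 mm from the nearest pair of top edges, running from z = 0 to the bottom of the top.

B is a spool: two coaxial disc flanges of radius 198 mm and thickness 23 mm, joined by a core cylinder of radius 76 mm and height 172 mm. The lower flange rests on z = 0 and the three cylinders share a vertical axis.

C is the wall frame of a small rectangular building: four walls, each 2240 mm tall and 121 mm thick, enclosing a footprint 2500 mm (x) by 3510 mm (y) outside-to-outside, with no floor or roof. The front and back walls (the −y and +y sides) span the full width; the two side walls fit between them.

The spool is on top of the table. The house frame is on the floor beside the table on its −x side.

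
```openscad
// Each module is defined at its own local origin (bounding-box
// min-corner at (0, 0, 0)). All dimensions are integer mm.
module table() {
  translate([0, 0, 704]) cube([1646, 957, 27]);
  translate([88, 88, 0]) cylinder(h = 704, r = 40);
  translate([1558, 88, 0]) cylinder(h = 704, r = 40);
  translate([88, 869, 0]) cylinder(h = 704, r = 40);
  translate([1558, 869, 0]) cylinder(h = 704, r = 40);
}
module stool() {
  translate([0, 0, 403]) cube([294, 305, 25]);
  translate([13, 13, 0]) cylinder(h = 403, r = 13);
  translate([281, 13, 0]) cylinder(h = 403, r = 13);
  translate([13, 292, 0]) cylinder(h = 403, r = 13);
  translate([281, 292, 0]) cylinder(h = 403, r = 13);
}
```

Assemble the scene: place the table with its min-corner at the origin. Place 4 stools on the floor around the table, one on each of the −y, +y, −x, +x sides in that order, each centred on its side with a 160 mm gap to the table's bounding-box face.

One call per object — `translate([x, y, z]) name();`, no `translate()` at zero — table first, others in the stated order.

table();
translate([676, -465, 0]) stool();
translate([676, 1117, 0]) stool();
translate([-454, 326, 0]) stool();
translate([1806, 326, 0]) stool();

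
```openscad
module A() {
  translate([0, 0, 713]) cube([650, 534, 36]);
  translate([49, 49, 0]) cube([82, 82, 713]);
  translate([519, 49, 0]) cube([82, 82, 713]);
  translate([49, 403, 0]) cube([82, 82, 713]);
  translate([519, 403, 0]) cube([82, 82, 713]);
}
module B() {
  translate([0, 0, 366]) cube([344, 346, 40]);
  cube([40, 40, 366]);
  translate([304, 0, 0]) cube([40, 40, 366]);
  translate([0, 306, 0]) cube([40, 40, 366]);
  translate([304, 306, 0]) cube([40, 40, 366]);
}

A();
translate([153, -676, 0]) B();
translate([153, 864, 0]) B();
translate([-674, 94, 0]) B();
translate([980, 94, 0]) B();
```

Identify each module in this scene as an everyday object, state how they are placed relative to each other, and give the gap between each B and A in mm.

Each stool's nearest face is 330 mm from the table's bounding box.

A is a table. B is a stool. Four stools sit around the table at the −y, +y, −x, +x sides. The gap between each stool and the table is 330 mm.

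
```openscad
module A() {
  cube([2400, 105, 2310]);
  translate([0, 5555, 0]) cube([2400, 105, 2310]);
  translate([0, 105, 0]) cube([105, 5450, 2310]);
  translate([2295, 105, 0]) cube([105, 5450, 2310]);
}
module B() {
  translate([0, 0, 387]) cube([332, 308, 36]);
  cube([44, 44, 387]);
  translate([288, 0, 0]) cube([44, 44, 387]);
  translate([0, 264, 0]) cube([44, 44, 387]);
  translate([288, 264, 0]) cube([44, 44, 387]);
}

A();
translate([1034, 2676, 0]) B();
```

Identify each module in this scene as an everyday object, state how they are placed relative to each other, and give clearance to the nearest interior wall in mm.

Clearances: x = 929, y = 2571; minimum 929 mm.

A is a house frame. B is a stool. The stool sits inside the house frame, centred. The clearance to the nearest interior wall is 929 mm.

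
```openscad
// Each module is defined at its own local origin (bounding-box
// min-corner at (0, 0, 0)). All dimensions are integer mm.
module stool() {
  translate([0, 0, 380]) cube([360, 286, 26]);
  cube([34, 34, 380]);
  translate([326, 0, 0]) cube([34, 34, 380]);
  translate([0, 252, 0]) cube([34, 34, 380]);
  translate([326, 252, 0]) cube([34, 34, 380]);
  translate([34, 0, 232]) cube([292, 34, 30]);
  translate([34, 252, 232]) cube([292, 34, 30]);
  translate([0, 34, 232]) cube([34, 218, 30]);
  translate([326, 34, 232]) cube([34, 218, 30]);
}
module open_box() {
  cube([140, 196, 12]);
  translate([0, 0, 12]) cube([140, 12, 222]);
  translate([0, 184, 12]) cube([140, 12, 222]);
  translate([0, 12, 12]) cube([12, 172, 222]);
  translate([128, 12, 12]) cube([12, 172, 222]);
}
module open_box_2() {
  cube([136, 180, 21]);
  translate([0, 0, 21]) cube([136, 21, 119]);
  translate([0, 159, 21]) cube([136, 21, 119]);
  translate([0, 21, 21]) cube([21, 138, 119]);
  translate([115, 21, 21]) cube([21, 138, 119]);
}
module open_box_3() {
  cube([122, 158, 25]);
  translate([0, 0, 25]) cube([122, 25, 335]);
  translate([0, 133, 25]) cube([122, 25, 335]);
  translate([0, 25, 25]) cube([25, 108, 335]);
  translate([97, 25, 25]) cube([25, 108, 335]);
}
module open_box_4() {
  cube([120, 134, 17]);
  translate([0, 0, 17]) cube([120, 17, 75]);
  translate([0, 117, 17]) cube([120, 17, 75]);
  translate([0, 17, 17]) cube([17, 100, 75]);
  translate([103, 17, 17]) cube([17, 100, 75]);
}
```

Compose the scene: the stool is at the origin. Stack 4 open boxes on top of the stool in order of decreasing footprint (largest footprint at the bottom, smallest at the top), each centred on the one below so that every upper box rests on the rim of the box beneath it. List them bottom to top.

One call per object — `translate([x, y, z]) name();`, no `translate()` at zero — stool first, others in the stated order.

stool();
translate([110, 45, 406]) open_box();
translate([112, 53, 640]) open_box_2();
translate([119, 64, 780]) open_box_3();
translate([120, 76, 1140]) open_box_4();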